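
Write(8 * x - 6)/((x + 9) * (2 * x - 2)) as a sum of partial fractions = 39/(10*(x + 9)) + 1/(10*(x - 1))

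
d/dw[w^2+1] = 2*w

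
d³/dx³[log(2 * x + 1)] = 16/(8*x^3 + 12*x^2 + 6*x + 1)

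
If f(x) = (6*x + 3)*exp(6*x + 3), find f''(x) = 216*x*exp(6*x + 3) + 180*exp(6*x + 3)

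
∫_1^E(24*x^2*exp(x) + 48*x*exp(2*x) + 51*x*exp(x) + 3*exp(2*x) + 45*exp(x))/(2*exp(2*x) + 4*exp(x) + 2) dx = -69*E/(2*(1 + E)) + 3*(E/2 + 7 + 4*exp(2))*exp(E)/(1 + exp(E))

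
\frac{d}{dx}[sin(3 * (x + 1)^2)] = 6*(x + 1)*cos(3*(x^2 + 2*x + 1))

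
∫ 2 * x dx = x^2 + C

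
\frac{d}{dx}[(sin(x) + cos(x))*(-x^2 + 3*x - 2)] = x^2*sin(x) - x^2*cos(x) - 5*x*sin(x) + x*cos(x) + 5*sin(x) + cos(x)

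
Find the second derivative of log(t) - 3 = -1/t^2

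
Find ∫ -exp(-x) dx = exp(-x) + C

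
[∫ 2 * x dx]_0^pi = pi^2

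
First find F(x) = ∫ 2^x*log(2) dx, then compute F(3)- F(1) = 6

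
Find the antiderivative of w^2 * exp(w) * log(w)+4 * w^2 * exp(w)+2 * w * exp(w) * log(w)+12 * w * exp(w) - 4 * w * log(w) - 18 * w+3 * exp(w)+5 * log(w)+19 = (w*exp(w) - 2*w + 5)*(w*log(w) + 4*w + 3) + C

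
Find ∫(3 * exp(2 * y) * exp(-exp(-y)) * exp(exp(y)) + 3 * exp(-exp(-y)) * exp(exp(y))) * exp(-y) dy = 3*exp(2*sinh(y)) + C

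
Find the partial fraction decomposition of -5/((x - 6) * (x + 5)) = 5/(11*(x + 5)) - 5/(11*(x - 6))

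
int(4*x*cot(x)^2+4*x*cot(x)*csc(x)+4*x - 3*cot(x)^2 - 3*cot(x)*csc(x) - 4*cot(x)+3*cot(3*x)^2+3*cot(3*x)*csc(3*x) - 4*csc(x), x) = (3 - 4*x)*(cot(x) + csc(x)) - cot(3*x) - csc(3*x) + C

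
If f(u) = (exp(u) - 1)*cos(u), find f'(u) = sqrt(2)*exp(u)*cos(u + pi/4) + sin(u)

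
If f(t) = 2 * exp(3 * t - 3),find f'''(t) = 54*exp(3*t - 3)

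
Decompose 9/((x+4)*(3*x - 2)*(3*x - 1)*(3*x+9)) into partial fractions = -27/(130*(3*x - 1)) + 27/(154*(3*x - 2)) - 3/(182*(x + 4)) + 3/(110*(x + 3))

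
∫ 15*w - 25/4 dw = 15*w^2/2 - 25*w/4 + C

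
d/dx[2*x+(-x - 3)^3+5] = -3*x^2 - 18*x - 25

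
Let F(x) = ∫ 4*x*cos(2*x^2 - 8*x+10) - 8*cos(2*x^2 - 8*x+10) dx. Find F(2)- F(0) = -sin(10) + sin(2)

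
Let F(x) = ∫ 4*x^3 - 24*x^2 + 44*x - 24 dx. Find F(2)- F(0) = -8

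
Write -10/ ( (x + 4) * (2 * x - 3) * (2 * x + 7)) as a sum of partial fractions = 2/(2*x + 7) - 2/(11*(2*x - 3)) - 10/(11*(x + 4))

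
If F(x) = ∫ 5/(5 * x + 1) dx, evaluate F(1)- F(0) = -log(3) + log(18)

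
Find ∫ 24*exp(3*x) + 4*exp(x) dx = (8*exp(2*x) + 4)*exp(x) + C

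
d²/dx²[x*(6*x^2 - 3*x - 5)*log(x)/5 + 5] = (36*x^2*log(x) + 30*x^2 - 6*x*log(x) - 9*x - 5)/(5*x)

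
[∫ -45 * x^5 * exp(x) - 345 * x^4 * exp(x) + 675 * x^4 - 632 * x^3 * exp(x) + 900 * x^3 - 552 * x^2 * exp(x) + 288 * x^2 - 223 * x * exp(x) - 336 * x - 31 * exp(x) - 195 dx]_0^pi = (-3*pi + 3 + pi*exp(pi))*(-5*(3 + 4*pi + 3*pi^2)^2 + 14 + 24*pi + 18*pi^2) + 93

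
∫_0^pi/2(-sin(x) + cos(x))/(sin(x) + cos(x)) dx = 0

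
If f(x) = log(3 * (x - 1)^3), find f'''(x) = 6/(x^3 - 3*x^2 + 3*x - 1)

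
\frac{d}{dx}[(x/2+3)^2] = x/2 + 3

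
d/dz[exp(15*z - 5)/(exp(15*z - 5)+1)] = 15*exp(15*z - 5)/(exp(-10)*exp(30*z) + 2*exp(-5)*exp(15*z) + 1)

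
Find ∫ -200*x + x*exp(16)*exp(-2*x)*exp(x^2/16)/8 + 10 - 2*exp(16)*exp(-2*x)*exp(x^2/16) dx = -100*x^2 + 10*x + exp((x - 16)^2/16) + C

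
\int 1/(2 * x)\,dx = log(3*x)/2 + C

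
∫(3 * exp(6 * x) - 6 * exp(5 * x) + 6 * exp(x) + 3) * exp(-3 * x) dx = (-(1 - exp(x))*exp(x) - 1)^3*exp(-3*x) + C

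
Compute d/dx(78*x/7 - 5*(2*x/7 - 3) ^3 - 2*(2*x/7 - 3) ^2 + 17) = -120*x^2/343 + 344*x/49 - 24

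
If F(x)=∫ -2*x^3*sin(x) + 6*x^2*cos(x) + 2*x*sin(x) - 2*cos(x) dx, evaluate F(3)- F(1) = 48*cos(3)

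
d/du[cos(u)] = -sin(u)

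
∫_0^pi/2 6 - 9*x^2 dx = -3*pi^3/8 + 3*pi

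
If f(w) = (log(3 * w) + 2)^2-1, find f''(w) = (-2*log(w) - 2*log(3) - 2)/w^2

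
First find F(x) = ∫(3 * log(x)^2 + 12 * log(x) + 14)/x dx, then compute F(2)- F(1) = -8 + 2*log(2) + (log(2) + 2)^3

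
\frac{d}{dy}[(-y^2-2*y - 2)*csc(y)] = (y^2*cos(y)/sin(y) - 2*y + 2*y*cos(y)/sin(y) - 2 + 2*cos(y)/sin(y))/sin(y)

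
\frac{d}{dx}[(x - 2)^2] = 2*x - 4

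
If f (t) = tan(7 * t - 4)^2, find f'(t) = 14*tan(7*t - 4)^3 + 14*tan(7*t - 4)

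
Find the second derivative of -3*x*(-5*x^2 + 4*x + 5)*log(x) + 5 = (90*x^2*log(x) + 75*x^2 - 24*x*log(x) - 36*x - 15)/x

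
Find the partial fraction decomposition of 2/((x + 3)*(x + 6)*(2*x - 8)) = 1/(30*(x + 6)) - 1/(21*(x + 3)) + 1/(70*(x - 4))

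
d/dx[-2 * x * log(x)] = -2*log(x) - 2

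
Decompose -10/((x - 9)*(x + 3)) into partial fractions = 5/(6*(x + 3)) - 5/(6*(x - 9))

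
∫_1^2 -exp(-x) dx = -exp(-1) + exp(-2)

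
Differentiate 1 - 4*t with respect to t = -4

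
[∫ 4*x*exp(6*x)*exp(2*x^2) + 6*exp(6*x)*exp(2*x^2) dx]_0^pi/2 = -1 + exp(pi^2/2 + 3*pi)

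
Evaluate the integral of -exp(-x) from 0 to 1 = -1 + exp(-1)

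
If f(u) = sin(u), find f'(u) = cos(u)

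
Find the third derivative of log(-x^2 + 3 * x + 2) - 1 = (4*x^3 - 18*x^2 + 78*x - 90)/(x^6 - 9*x^5 + 21*x^4 + 9*x^3 - 42*x^2 - 36*x - 8)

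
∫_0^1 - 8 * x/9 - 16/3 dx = -52/9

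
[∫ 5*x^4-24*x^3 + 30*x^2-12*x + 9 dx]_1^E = -8 + (-3 + E)^2*(E + exp(3))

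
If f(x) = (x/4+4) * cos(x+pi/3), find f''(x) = -x*cos(x + pi/3)/4 - sin(x + pi/3)/2 - 4*cos(x + pi/3)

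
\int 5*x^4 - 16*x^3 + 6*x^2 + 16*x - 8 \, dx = x^5 - 4*x^4 + 2*x^3 + 8*x^2 - 8*x + C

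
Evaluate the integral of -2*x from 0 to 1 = -1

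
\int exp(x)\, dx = exp(x) + C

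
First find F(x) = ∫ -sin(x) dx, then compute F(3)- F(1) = cos(3) - cos(1)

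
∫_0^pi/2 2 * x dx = pi^2/4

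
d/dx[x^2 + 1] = 2*x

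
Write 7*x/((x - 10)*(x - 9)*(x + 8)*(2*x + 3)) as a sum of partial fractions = -4/(299*(2*x + 3)) + 28/(1989*(x + 8)) - 3/(17*(x - 9)) + 35/(207*(x - 10))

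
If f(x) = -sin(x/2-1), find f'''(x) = cos(x/2 - 1)/8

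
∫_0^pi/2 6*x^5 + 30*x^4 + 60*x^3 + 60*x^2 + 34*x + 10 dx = -3 + 2*(1 + pi/2)^2 + (1 + pi/2)^6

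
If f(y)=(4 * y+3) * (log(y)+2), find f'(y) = (4*y*log(y) + 12*y + 3)/y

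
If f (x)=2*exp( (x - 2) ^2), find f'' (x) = 8*x^2*exp(x^2 - 4*x + 4) - 32*x*exp(x^2 - 4*x + 4) + 36*exp(x^2 - 4*x + 4)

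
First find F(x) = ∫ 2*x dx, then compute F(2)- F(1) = 3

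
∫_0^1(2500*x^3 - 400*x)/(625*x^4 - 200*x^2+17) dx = -log(17) + log(442)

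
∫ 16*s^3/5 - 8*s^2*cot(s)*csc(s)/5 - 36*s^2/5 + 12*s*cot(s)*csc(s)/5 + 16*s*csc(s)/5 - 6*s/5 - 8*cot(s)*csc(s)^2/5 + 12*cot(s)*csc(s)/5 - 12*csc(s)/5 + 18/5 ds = -4*s^2 + 6*s + (2*s^2 - 3*s + 2*csc(s) + 2)^2/5 - 4*csc(s) + C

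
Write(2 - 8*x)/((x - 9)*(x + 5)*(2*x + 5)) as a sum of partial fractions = -88/(115*(2*x + 5)) + 3/(5*(x + 5)) - 5/(23*(x - 9))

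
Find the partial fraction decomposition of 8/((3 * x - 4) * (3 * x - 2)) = -4/(3*x - 2) + 4/(3*x - 4)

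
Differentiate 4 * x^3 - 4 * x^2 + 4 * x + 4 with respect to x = 12*x^2 - 8*x + 4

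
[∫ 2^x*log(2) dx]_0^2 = 3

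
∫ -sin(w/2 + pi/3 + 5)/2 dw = cos(w/2 + pi/3 + 5) + C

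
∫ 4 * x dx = 2*x^2 + C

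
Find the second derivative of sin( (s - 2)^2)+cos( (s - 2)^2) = -4*sqrt(2)*s^2*sin(s^2 - 4*s + pi/4 + 4) + 16*sqrt(2)*s*sin(s^2 - 4*s + pi/4 + 4) - 18*sin(s^2 - 4*s + 4) - 14*cos(s^2 - 4*s + 4)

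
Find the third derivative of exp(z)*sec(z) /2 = (sin(z)/cos(z) + 3*sin(z)/cos(z)^3 - 1 + 3/cos(z)^2)*exp(z)/cos(z)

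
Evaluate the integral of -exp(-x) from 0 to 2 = -1 + exp(-2)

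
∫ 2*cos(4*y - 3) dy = sin(4*y - 3)/2 + C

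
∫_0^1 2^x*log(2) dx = 1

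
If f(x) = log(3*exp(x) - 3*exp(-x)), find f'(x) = (exp(2*x) + 1)/(exp(2*x) - 1)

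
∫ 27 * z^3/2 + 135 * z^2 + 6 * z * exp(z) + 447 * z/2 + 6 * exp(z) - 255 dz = 3*z*(9*z^3 + 120*z^2 + 298*z + 16*exp(z) - 680)/8 + C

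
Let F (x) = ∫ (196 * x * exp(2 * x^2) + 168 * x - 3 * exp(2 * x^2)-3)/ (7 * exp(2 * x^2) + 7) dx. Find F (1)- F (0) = -log(2) + log(1 + exp(2)) + 81/7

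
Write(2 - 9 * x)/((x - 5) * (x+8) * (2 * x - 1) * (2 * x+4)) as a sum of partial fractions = 2/(153*(2*x - 1)) - 37/(1326*(x + 8)) + 1/(21*(x + 2)) - 43/(1638*(x - 5))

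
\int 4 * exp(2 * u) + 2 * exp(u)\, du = 2*(exp(u) + 1)*exp(u) + C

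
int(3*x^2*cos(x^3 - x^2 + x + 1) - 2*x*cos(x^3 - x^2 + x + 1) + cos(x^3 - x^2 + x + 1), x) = sin(x^3 - x^2 + x + 1) + C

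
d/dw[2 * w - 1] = 2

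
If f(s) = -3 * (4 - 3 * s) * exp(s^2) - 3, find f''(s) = 36*s^3*exp(s^2) - 48*s^2*exp(s^2) + 54*s*exp(s^2) - 24*exp(s^2)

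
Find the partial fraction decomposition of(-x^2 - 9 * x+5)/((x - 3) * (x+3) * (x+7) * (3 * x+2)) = -15/(77*(3*x + 2)) - 1/(40*(x + 7)) + 23/(168*(x + 3)) - 31/(660*(x - 3))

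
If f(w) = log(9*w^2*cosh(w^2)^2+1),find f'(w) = (18*w^3*sinh(2*w^2) + 18*w*cosh(w^2)^2)/(9*w^2*cosh(w^2)^2 + 1)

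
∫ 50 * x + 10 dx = 25*x^2 + 10*x + C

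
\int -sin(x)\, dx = cos(x) + C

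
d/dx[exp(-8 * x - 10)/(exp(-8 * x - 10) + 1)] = -8*exp(8*x + 10)/(exp(20)*exp(16*x) + 2*exp(10)*exp(8*x) + 1)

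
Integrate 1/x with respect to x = log(-4*x) + C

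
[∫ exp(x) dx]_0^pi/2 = -1 + exp(pi/2)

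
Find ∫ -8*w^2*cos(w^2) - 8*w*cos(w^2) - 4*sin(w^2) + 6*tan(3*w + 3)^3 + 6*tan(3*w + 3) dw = (-4*w - 4)*sin(w^2) + tan(3*w + 3)^2 + C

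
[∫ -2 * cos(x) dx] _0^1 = -2*sin(1)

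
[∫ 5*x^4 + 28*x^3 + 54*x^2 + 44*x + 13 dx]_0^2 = 402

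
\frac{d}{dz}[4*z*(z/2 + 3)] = 4*z + 12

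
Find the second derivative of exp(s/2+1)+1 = exp(s/2 + 1)/4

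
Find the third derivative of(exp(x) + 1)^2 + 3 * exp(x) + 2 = 8*exp(2*x) + 5*exp(x)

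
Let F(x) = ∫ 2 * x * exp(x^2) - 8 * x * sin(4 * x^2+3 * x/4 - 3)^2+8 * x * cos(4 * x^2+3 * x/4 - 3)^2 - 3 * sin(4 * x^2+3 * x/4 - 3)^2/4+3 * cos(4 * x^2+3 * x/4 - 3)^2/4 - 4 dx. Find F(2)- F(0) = -9 + sin(29)/2 + sin(6)/2 + exp(4)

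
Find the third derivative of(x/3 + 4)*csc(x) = (x*cos(x)/(3*sin(x)) - 2*x*cos(x)/sin(x)^3 - 1 + 4*cos(x)/sin(x) + 2/sin(x)^2 - 24*cos(x)/sin(x)^3)/sin(x)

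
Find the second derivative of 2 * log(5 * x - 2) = -50/(25*x^2 - 20*x + 4)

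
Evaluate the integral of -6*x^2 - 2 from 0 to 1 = -4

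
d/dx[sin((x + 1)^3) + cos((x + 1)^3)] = -3*x^2*sin(x^3 + 3*x^2 + 3*x + 1) + 3*x^2*cos(x^3 + 3*x^2 + 3*x + 1) - 6*x*sin(x^3 + 3*x^2 + 3*x + 1) + 6*x*cos(x^3 + 3*x^2 + 3*x + 1) - 3*sin(x^3 + 3*x^2 + 3*x + 1) + 3*cos(x^3 + 3*x^2 + 3*x + 1)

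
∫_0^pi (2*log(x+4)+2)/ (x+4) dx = -(1 + log(4))^2 + (1 + log(pi + 4))^2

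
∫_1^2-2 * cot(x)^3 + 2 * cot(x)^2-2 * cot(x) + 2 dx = -(-1 + cot(1))^2 + (-1 + cot(2))^2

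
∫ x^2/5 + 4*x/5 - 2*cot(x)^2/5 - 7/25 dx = x^3/15 + 2*x^2/5 + 3*x/25 + 2/(5*tan(x)) + C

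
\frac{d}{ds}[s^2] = 2*s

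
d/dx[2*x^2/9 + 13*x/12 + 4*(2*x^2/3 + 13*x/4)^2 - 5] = 64*x^3/9 + 52*x^2 + 1529*x/18 + 13/12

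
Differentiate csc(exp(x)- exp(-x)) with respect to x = -(exp(2*x) + 1)*exp(-x)*cos(exp(x) - exp(-x))/sin(exp(x) - exp(-x))^2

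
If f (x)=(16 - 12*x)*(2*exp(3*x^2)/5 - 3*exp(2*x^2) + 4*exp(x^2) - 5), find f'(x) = -144*x^2*exp(3*x^2)/5 + 144*x^2*exp(2*x^2) - 96*x^2*exp(x^2) + 192*x*exp(3*x^2)/5 - 192*x*exp(2*x^2) + 128*x*exp(x^2) - 24*exp(3*x^2)/5 + 36*exp(2*x^2) - 48*exp(x^2) + 60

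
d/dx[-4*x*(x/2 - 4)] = 16 - 4*x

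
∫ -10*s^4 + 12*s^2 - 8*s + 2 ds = -2*s^5 + 4*s^3 - 4*s^2 + 2*s + C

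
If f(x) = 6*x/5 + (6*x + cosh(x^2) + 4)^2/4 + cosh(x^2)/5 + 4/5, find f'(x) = 6*x^2*sinh(x^2) + 22*x*sinh(x^2)/5 + x*sinh(2*x^2)/2 + 18*x + 3*cosh(x^2) + 66/5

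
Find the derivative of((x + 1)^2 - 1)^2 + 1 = 4*x^3 + 12*x^2 + 8*x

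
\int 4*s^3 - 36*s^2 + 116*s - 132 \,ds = s^4 - 12*s^3 + 58*s^2 - 132*s + C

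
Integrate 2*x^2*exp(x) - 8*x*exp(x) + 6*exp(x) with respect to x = 2*(x - 3)^2*exp(x) + C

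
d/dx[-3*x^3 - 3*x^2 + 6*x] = -9*x^2 - 6*x + 6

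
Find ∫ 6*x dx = 3*x^2 + C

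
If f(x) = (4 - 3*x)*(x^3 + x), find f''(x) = -36*x^2 + 24*x - 6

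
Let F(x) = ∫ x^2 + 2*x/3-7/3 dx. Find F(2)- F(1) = 1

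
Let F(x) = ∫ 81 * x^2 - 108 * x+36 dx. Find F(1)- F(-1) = 126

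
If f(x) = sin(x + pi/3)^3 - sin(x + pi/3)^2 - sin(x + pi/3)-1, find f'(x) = 3*sin(x + pi/3)^2*cos(x + pi/3) - cos(x + pi/3) - cos(2*x + pi/6)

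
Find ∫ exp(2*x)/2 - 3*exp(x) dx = (exp(x) - 6)^2/4 + C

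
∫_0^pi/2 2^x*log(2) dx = -1 + 2^(pi/2)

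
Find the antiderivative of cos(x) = sin(x) + C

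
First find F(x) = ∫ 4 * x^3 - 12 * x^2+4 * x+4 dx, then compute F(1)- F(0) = 3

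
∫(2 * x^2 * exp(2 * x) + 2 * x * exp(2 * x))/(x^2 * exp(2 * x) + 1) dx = log(x^2*exp(2*x) + 1) + acos(6 - 3*x) - asin(3*x - 6) + C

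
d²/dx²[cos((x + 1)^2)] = -4*x^2*cos(x^2 + 2*x + 1) - 8*x*cos(x^2 + 2*x + 1) - 2*sin(x^2 + 2*x + 1) - 4*cos(x^2 + 2*x + 1)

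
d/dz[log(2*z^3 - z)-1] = (6*z^2 - 1)/(2*z^3 - z)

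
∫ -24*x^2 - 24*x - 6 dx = -8*x^3 - 12*x^2 - 6*x + C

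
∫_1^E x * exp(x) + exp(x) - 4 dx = -5*E + 4 + E*exp(E)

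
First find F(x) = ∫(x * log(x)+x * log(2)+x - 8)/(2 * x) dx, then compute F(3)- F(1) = -5*log(6)/2 + 7*log(2)/2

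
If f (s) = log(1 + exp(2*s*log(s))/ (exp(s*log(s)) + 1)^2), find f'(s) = (2*exp(2*s*log(s))*log(s) + 2*exp(2*s*log(s)))/(2*exp(3*s*log(s)) + 4*exp(2*s*log(s)) + 3*exp(s*log(s)) + 1)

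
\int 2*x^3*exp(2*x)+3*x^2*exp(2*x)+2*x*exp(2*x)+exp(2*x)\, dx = x*(x^2 + 1)*exp(2*x) + C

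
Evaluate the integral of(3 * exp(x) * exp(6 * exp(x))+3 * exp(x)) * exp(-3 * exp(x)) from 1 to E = -exp(3*E) - exp(-3*exp(E)) + exp(-3*E) + exp(3*exp(E))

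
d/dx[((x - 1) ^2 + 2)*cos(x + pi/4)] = -x^2*sin(x + pi/4) + 2*sqrt(2)*x*cos(x) - sqrt(2)*sin(x)/2 - 5*sqrt(2)*cos(x)/2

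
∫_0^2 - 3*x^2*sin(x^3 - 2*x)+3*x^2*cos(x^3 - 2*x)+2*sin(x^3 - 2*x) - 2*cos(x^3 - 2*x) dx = -1 + sin(4) + cos(4)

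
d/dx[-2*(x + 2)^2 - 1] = -4*x - 8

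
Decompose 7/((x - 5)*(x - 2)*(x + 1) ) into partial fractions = 7/(18*(x + 1)) - 7/(9*(x - 2)) + 7/(18*(x - 5))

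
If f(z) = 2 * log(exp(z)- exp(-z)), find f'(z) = (2*exp(2*z) + 2)/(exp(2*z) - 1)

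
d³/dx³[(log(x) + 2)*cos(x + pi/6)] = (x^3*log(x)*sin(x + pi/6) + 2*x^3*sin(x + pi/6) - 3*x^2*cos(x + pi/6) + 3*x*sin(x + pi/6) + 2*cos(x + pi/6))/x^3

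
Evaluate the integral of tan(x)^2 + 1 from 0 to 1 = tan(1)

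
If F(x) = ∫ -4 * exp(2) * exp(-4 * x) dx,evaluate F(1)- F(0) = -exp(2) + exp(-2)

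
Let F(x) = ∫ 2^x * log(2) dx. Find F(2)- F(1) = 2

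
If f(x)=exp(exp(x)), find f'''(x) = exp(x + exp(x)) + 3*exp(2*x + exp(x)) + exp(3*x + exp(x))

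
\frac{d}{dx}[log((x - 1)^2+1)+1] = (2*x - 2)/(x^2 - 2*x + 2)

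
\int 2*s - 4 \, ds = s^2 - 4*s + C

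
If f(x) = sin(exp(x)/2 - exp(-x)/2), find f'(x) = (exp(2*x) + 1)*exp(-x)*cos((exp(x) - exp(-x))/2)/2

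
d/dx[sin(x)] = cos(x)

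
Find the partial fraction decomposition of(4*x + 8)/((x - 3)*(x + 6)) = 16/(9*(x + 6)) + 20/(9*(x - 3))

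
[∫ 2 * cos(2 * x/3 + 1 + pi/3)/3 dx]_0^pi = -sqrt(3)*sin(pi/6 + 1)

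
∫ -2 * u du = -u^2 + C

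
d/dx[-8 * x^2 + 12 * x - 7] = 12 - 16*x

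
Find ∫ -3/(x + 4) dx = -3*log(x + 4) + C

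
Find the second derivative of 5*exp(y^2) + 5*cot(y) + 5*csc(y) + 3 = 20*y^2*exp(y^2) + 10*exp(y^2) - 5/sin(y) + 10*cos(y)/sin(y)^3 + 10/sin(y)^3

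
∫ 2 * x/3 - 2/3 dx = x^2/3 - 2*x/3 + C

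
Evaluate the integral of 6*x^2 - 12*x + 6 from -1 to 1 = 16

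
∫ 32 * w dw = 16*w^2 + C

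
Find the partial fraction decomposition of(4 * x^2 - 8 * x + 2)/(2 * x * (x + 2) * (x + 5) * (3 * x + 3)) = -71/(180*(x + 5)) + 17/(18*(x + 2)) - 7/(12*(x + 1)) + 1/(30*x)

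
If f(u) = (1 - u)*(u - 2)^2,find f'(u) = -3*u^2 + 10*u - 8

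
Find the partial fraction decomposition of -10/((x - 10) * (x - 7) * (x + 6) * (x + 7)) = 5/(119*(x + 7)) - 5/(104*(x + 6)) + 5/(273*(x - 7)) - 5/(408*(x - 10))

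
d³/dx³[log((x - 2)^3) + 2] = 6/(x^3 - 6*x^2 + 12*x - 8)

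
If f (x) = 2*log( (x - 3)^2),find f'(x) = 4/(x - 3)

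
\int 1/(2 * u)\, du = log(u)/2 + C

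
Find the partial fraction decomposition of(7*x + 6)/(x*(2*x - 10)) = 41/(10*(x - 5)) - 3/(5*x)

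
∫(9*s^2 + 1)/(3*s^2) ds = 3*s - 1/(3*s) + C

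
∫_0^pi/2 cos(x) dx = 1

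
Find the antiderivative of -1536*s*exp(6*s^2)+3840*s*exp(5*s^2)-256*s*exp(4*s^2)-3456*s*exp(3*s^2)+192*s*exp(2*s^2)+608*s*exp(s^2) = 128*(-exp(2*s^2) + exp(s^2) + 1)^3 - 32*(-exp(2*s^2) + exp(s^2) + 1)^2 + 16*exp(2*s^2) - 16*exp(s^2) + C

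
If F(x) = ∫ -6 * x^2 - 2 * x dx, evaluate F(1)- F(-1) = -4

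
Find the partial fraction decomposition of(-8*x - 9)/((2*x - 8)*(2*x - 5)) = 29/(3*(2*x - 5)) - 41/(6*(x - 4))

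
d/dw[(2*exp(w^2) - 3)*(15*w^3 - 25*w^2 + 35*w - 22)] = 60*w^4*exp(w^2) - 100*w^3*exp(w^2) + 230*w^2*exp(w^2) - 135*w^2 - 188*w*exp(w^2) + 150*w + 70*exp(w^2) - 105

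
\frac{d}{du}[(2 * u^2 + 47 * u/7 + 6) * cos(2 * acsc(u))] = (28*u^3*sqrt(1 - 1/u^2)*cos(2*acsc(u)) + 47*u^2*sqrt(1 - 1/u^2)*cos(2*acsc(u)) + 28*u^2*sin(2*acsc(u)) + 94*u*sin(2*acsc(u)) + 84*sin(2*acsc(u)))/(7*u^2*sqrt(1 - 1/u^2))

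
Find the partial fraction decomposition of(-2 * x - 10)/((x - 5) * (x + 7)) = -1/(3*(x + 7)) - 5/(3*(x - 5))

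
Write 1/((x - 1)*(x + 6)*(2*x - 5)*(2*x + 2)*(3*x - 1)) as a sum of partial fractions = 81/(3952*(3*x - 1)) + 8/(4641*(2*x - 5)) + 1/(22610*(x + 6)) - 1/(560*(x + 1)) - 1/(168*(x - 1))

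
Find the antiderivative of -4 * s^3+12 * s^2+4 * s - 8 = -s^4 + 4*s^3 + 2*s^2 - 8*s + C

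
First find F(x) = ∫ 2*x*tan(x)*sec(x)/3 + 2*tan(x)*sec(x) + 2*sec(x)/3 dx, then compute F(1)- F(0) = -2 + 8*sec(1)/3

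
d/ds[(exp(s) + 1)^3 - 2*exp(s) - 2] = 3*exp(3*s) + 6*exp(2*s) + exp(s)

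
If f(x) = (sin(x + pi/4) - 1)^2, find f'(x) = cos(2*x) - 2*cos(x + pi/4)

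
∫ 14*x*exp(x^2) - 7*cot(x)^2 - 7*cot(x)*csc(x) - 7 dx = 7*exp(x^2) + 7/tan(x) + 7/sin(x) + C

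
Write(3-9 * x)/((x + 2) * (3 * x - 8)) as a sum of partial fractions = -9/(2*(3*x - 8)) - 3/(2*(x + 2))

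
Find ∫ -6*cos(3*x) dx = -2*sin(3*x) + C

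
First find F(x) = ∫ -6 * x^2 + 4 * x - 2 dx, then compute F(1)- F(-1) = -8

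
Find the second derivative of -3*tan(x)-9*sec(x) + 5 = -6*sin(x)/cos(x)^3 + 9/cos(x) - 18/cos(x)^3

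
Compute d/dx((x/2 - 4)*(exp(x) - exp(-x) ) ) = (x*exp(2*x) + x - 7*exp(2*x) - 9)*exp(-x)/2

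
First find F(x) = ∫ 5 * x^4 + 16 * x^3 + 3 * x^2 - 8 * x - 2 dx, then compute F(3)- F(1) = 552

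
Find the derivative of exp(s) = exp(s)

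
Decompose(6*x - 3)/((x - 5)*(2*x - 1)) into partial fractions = 3/(x - 5)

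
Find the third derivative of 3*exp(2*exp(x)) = 6*exp(x + 2*exp(x)) + 36*exp(2*x + 2*exp(x)) + 24*exp(3*x + 2*exp(x))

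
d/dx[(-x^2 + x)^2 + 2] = 4*x^3 - 6*x^2 + 2*x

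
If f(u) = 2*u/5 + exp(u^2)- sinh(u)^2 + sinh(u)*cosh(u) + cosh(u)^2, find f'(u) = 2*u*exp(u^2) + cosh(2*u) + 2/5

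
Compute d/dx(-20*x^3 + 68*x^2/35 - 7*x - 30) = -60*x^2 + 136*x/35 - 7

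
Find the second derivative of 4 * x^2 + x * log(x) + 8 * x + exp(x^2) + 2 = (4*x^3*exp(x^2) + 2*x*exp(x^2) + 8*x + 1)/x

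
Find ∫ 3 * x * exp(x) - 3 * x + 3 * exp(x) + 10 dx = x*(-3*x + 6*exp(x) + 20)/2 + C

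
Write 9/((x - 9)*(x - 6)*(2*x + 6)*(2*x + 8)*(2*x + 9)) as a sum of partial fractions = 4/(189*(2*x + 9)) - 9/(520*(x + 4)) + 1/(144*(x + 3)) - 1/(2520*(x - 6)) + 1/(5616*(x - 9))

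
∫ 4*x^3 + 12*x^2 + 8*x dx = x^4 + 4*x^3 + 4*x^2 + C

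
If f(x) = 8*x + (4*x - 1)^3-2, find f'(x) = 192*x^2 - 96*x + 20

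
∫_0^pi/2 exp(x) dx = -1 + exp(pi/2)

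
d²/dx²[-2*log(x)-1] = 2/x^2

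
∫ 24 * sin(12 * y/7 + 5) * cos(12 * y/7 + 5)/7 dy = sin(12*y/7 + 5)^2 + C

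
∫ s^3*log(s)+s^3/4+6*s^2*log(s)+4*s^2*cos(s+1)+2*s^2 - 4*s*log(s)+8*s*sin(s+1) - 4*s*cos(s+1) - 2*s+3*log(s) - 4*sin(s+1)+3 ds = s*((16*s - 16)*sin(s + 1) + (s^3 + 8*s^2 - 8*s + 12)*log(s))/4 + C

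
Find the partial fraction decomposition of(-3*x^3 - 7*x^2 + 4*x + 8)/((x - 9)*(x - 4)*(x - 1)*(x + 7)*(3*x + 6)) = 111/(3520*(x + 7)) + 2/(1485*(x + 2)) + 1/(864*(x - 1)) + 28/(297*(x - 4)) - 271/(2112*(x - 9))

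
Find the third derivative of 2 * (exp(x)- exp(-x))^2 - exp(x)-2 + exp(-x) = (16*exp(4*x) - exp(3*x) - exp(x) - 16)*exp(-2*x)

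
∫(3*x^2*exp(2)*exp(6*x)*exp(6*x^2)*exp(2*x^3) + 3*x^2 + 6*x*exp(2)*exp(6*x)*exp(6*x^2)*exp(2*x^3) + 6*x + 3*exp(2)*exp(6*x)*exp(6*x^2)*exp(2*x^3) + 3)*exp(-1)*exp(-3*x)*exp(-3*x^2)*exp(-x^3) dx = 2*sinh((x + 1)^3) + C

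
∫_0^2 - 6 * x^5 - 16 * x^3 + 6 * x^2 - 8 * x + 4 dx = -120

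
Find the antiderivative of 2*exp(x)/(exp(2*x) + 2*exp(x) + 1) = (-exp(x) - 3)/(exp(x) + 1) + C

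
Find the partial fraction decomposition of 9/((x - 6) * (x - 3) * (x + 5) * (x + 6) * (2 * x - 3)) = 16/(585*(2*x - 3)) + 1/(180*(x + 6)) - 9/(1144*(x + 5)) - 1/(72*(x - 3)) + 1/(396*(x - 6))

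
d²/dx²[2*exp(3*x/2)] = 9*exp(3*x/2)/2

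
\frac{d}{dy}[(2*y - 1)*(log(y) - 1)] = (2*y*log(y) - 1)/y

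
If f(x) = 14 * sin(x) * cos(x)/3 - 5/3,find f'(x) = 14*cos(2*x)/3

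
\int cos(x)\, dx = sin(x) + C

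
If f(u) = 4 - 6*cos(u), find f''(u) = 6*cos(u)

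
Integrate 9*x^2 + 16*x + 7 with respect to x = 3*x^3 + 8*x^2 + 7*x + C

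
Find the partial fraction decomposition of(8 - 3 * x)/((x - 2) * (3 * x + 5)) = -39/(11*(3*x + 5)) + 2/(11*(x - 2))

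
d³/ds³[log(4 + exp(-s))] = (-16*exp(2*s) + 4*exp(s))/(64*exp(3*s) + 48*exp(2*s) + 12*exp(s) + 1)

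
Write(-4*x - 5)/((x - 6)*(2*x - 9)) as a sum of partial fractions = 46/(3*(2*x - 9)) - 29/(3*(x - 6))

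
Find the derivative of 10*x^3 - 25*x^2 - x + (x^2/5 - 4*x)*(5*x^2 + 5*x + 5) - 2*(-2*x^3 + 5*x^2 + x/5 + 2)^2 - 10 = -48*x^5 + 200*x^4 - 948*x^3/5 + 9*x^2 - 4204*x/25 - 113/5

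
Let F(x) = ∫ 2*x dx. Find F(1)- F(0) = 1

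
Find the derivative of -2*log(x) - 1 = -2/x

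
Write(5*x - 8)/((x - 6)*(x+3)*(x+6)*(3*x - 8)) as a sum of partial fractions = -36/(1105*(3*x - 8)) + 19/(468*(x + 6)) - 23/(459*(x + 3)) + 11/(540*(x - 6))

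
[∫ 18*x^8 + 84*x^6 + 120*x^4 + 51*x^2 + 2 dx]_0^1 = 57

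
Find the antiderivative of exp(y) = exp(y) + C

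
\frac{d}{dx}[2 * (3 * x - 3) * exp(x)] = 6*x*exp(x)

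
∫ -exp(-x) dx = exp(-x) + C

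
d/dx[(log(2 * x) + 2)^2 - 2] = (2*log(x) + 2*log(2) + 4)/x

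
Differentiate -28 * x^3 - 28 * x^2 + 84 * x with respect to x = -84*x^2 - 56*x + 84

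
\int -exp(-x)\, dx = exp(-x) + C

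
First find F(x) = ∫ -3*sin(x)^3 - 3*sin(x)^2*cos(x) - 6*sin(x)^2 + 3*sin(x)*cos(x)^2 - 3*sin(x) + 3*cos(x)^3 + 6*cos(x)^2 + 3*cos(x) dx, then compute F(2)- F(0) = -8 + (cos(2) + sin(2) + 1)^3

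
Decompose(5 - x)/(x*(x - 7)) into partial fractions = -2/(7*(x - 7)) - 5/(7*x)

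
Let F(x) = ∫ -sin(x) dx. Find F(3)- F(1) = cos(3) - cos(1)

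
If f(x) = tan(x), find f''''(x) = 24*tan(x)^5 + 40*tan(x)^3 + 16*tan(x)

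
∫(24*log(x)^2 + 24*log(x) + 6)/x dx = (2*log(x) + 1)^3 + C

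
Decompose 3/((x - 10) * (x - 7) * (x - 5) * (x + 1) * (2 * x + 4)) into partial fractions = 1/(504*(x + 2)) - 1/(352*(x + 1)) + 1/(280*(x - 5)) - 1/(288*(x - 7)) + 1/(1320*(x - 10))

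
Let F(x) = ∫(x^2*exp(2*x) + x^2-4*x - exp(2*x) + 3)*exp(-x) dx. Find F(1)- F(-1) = -4*exp(-1) + 4*E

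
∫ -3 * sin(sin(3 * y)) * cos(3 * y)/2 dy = cos(sin(3*y))/2 + C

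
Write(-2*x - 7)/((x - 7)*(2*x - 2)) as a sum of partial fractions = 3/(4*(x - 1)) - 7/(4*(x - 7))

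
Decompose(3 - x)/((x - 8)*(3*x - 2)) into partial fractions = -7/(22*(3*x - 2)) - 5/(22*(x - 8))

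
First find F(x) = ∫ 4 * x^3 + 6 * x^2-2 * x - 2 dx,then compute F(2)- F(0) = 24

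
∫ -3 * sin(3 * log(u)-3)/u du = cos(3*log(u) - 3) + C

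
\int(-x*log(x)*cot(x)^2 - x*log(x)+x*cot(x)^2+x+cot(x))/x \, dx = (log(x) - 1)*cot(x) + C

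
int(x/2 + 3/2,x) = x^2/4 + 3*x/2 + C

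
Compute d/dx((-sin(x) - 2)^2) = 2*(sin(x) + 2)*cos(x)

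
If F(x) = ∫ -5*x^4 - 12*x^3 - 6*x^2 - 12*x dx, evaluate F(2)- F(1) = -108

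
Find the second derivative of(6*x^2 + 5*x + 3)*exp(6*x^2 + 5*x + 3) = 864*x^4*exp(6*x^2 + 5*x + 3) + 1440*x^3*exp(6*x^2 + 5*x + 3) + 1542*x^2*exp(6*x^2 + 5*x + 3) + 785*x*exp(6*x^2 + 5*x + 3) + 173*exp(6*x^2 + 5*x + 3)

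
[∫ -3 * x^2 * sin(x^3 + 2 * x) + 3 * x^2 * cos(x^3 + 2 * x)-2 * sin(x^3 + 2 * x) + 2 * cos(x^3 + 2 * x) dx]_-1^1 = 2*sin(3)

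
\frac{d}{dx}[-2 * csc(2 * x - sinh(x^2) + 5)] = 8*(x*cosh(x^2) - 1)*cos(2*x - sinh(x^2) + 5)/(cos(2*(2*x - sinh(x^2) + 5)) - 1)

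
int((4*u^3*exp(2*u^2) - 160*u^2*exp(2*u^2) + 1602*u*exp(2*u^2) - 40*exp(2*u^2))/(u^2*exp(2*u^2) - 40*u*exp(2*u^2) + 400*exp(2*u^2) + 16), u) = log((u - 20)^2*exp(2*u^2)/16 + 1) + C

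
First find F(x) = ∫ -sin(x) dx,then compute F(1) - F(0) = -1 + cos(1)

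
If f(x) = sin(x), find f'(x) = cos(x)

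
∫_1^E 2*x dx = -1 + exp(2)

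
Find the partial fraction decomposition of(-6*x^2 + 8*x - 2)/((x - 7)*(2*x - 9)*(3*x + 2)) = -90/(713*(3*x + 2)) + 70/(31*(2*x - 9)) - 48/(23*(x - 7))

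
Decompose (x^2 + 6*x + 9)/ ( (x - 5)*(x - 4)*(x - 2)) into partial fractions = 25/(6*(x - 2)) - 49/(2*(x - 4)) + 64/(3*(x - 5))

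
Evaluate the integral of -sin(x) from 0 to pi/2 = -1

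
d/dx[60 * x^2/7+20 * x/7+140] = 120*x/7 + 20/7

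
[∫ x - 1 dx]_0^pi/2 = -1/2 + (-1 + pi/2)^2/2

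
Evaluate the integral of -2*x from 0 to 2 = -4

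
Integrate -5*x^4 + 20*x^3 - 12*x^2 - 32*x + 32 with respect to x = -x^5 + 5*x^4 - 4*x^3 - 16*x^2 + 32*x + C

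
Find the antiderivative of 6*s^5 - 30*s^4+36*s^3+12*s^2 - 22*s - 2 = s^6 - 6*s^5 + 9*s^4 + 4*s^3 - 11*s^2 - 2*s + C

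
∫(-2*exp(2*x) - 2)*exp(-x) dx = -4*sinh(x) + C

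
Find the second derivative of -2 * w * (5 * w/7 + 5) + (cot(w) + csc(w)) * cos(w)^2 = 2*sin(w)*cos(w) + sin(w) - 20/7 + 4/tan(w) - 1/sin(w) + 2*cos(w)^5/sin(w)^3 + 2/sin(w)^3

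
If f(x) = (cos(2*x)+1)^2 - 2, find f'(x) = -16*sin(x)*cos(x)^3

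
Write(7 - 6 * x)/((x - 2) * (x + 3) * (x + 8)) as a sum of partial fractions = 11/(10*(x + 8)) - 1/(x + 3) - 1/(10*(x - 2))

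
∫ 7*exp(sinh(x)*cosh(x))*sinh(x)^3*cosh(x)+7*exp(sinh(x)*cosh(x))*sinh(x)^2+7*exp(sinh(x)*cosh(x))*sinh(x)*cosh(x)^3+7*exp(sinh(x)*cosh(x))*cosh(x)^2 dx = 7*exp(sinh(2*x)/2)*sinh(2*x)/2 + C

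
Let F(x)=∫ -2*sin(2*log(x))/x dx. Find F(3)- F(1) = -1 + cos(2*log(3))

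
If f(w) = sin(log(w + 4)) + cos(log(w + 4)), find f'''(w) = 2*(sin(log(w + 4)) + 2*cos(log(w + 4)))/(w^3 + 12*w^2 + 48*w + 64)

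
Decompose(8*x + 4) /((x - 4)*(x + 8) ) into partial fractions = 5/(x + 8) + 3/(x - 4)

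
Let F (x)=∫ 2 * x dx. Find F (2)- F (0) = 4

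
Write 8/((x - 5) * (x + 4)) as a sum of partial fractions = -8/(9*(x + 4)) + 8/(9*(x - 5))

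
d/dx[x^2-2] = 2*x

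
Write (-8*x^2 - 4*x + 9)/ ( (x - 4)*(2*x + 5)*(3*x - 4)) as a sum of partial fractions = 95/(184*(3*x - 4)) - 124/(299*(2*x + 5)) - 135/(104*(x - 4))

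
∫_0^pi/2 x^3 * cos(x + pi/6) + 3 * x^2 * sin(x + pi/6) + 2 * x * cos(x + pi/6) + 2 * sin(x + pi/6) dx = sqrt(3)*(pi + pi^3/8)/2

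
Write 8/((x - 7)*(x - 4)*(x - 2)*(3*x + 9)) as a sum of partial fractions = -4/(525*(x + 3)) + 4/(75*(x - 2)) - 4/(63*(x - 4)) + 4/(225*(x - 7))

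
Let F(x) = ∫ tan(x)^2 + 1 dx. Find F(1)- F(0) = tan(1)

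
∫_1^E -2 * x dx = 1 - exp(2)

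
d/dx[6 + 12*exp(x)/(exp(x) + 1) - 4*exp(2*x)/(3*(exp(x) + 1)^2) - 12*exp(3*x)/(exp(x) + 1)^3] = (-80*exp(3*x) + 64*exp(2*x) + 36*exp(x))/(3*exp(4*x) + 12*exp(3*x) + 18*exp(2*x) + 12*exp(x) + 3)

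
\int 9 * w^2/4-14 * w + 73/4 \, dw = 3*w^3/4 - 7*w^2 + 73*w/4 + C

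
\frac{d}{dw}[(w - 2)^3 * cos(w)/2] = (w - 2)^2*(-w*sin(w)/2 + sin(w) + 3*cos(w)/2)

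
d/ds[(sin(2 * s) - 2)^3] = 6*sin(2*s)^2*cos(2*s) - 12*sin(4*s) + 24*cos(2*s)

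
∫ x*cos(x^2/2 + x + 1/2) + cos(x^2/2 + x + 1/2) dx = sin((x + 1)^2/2) + C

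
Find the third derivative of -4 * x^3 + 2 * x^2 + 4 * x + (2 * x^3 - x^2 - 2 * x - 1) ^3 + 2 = 4032*x^6 - 4032*x^5 - 3780*x^4 + 1320*x^3 + 1800*x^2 + 216*x - 108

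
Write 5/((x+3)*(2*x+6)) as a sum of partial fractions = 5/(2*(x + 3)^2)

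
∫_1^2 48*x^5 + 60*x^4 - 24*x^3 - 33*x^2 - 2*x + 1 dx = 707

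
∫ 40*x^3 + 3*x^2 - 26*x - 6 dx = 10*x^4 + x^3 - 13*x^2 - 6*x + C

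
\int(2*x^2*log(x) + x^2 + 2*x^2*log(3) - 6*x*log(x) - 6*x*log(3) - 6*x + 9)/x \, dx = (x - 3)^2*log(3*x) + C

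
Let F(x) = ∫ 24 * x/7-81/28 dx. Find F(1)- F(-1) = -81/14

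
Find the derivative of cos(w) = -sin(w)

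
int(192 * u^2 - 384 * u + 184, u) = 64*u^3 - 192*u^2 + 184*u + C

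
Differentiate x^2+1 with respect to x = 2*x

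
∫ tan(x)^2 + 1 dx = tan(x) + C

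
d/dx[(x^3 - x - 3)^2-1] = 6*x^5 - 8*x^3 - 18*x^2 + 2*x + 6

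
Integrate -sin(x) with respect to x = cos(x) + C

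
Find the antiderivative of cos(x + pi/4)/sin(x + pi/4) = log(2*sin(x + pi/4)) + C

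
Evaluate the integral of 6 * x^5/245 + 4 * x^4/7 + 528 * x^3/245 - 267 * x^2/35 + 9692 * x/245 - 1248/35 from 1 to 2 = 4352/245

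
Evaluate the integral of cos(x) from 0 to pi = 0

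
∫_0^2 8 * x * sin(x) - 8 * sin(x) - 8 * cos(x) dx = -8 - 8*cos(2)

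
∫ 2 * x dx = x^2 + C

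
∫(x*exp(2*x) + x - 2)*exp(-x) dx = 2*(x - 1)*sinh(x) + C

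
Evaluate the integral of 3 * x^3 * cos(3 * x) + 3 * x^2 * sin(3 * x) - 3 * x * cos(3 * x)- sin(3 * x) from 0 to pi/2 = -pi^3/8 + pi/2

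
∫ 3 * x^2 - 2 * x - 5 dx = x^3 - x^2 - 5*x + C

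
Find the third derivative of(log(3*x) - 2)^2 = (4*log(x) - 14 + 4*log(3))/x^3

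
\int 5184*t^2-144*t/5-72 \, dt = 1728*t^3 - 72*t^2/5 - 72*t + C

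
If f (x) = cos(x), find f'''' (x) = cos(x)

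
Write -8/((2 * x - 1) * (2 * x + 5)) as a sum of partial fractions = 4/(3*(2*x + 5)) - 4/(3*(2*x - 1))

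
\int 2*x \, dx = x^2 + C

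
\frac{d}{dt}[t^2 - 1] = 2*t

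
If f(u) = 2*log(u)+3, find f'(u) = 2/u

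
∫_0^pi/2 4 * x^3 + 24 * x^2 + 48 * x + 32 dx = -16 + (pi/2 + 2)^4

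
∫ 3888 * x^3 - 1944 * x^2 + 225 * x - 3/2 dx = 972*x^4 - 648*x^3 + 225*x^2/2 - 3*x/2 + C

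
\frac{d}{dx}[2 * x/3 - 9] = 2/3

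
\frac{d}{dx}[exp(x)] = exp(x)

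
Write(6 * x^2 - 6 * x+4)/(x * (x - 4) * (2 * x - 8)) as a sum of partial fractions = 23/(8*(x - 4)) + 19/(2*(x - 4)^2) + 1/(8*x)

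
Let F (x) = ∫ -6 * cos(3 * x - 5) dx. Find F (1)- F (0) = 2*sin(2) - 2*sin(5)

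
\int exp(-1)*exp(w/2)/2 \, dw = exp(w/2 - 1) + C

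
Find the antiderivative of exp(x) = exp(x) + C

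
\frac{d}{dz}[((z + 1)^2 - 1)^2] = 4*z^3 + 12*z^2 + 8*z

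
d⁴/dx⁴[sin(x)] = sin(x)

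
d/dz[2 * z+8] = 2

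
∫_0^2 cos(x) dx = sin(2)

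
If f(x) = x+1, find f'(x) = 1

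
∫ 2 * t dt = t^2 + C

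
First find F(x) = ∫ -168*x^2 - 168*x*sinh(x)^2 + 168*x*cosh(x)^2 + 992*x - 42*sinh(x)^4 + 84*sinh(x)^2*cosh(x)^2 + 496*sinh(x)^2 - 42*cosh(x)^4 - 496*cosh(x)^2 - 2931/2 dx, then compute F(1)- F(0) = -2959/2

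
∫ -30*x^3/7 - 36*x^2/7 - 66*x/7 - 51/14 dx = -15*x^4/14 - 12*x^3/7 - 33*x^2/7 - 51*x/14 + C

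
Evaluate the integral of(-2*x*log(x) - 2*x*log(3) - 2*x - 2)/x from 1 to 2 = -6*log(6) + 4*log(3)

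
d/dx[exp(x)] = exp(x)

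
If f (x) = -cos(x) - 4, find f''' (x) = -sin(x)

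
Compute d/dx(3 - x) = -1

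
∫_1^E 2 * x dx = -1 + exp(2)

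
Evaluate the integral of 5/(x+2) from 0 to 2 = 5*log(2)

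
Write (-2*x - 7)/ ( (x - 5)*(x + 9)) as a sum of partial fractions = -11/(14*(x + 9)) - 17/(14*(x - 5))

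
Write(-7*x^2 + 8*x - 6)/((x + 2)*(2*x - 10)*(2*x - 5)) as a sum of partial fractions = 119/(90*(2*x - 5)) - 25/(63*(x + 2)) - 141/(70*(x - 5))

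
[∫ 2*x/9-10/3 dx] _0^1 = -29/9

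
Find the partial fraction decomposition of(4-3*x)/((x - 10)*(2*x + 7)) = -29/(27*(2*x + 7)) - 26/(27*(x - 10))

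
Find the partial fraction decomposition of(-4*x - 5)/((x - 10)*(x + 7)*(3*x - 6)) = 23/(459*(x + 7)) + 13/(216*(x - 2)) - 15/(136*(x - 10))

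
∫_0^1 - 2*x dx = -1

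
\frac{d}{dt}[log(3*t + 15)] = 1/(t + 5)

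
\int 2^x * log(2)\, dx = 2^x + C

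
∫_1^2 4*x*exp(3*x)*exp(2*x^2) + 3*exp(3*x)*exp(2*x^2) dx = -exp(5) + exp(14)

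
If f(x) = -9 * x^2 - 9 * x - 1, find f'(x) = -18*x - 9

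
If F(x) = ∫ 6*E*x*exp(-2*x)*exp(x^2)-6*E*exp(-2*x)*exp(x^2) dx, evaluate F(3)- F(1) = -3 + 3*exp(4)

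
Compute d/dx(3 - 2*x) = -2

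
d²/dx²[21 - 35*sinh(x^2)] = -140*x^2*sinh(x^2) - 70*cosh(x^2)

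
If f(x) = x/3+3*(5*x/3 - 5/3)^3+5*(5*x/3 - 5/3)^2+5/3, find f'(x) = 125*x^2/3 - 500*x/9 + 128/9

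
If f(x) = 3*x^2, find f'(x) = 6*x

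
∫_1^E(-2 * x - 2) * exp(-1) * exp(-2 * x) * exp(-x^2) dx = -exp(-4) + exp(-(1 + E)^2)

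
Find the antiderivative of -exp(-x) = exp(-x) + C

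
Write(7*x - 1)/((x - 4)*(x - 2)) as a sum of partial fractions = -13/(2*(x - 2)) + 27/(2*(x - 4))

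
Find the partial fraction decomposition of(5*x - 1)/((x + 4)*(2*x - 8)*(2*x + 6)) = -21/(32*(x + 4)) + 4/(7*(x + 3)) + 19/(224*(x - 4))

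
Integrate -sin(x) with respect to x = cos(x) + C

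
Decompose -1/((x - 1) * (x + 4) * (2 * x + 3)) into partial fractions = 4/(25*(2*x + 3)) - 1/(25*(x + 4)) - 1/(25*(x - 1))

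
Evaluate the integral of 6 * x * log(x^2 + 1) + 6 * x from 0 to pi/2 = 3*(1 + pi^2/4)*log(1 + pi^2/4)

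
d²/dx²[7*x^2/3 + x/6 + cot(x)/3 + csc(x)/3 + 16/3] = 14/3 - 1/(3*sin(x)) + 2*cos(x)/(3*sin(x)^3) + 2/(3*sin(x)^3)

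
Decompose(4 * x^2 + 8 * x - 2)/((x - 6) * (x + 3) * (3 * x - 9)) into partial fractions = 5/(81*(x + 3)) - 29/(27*(x - 3)) + 190/(81*(x - 6))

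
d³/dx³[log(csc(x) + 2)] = 2*(2 - 1/sin(x) - 12/sin(x)^2 - 6/sin(x)^3 - 1/sin(x)^4)*sin(x)*cos(x)/(2*sin(x) + 1)^3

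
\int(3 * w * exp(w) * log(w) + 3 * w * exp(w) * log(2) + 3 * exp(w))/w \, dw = 3*exp(w)*log(2*w) + C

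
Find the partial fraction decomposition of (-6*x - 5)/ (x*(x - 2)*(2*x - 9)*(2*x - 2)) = -128/(315*(2*x - 9)) - 11/(14*(x - 1)) + 17/(20*(x - 2)) + 5/(36*x)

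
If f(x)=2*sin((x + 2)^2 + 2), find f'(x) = 4*(x + 2)*cos(x^2 + 4*x + 6)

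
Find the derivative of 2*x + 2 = 2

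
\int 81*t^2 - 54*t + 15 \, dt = 27*t^3 - 27*t^2 + 15*t + C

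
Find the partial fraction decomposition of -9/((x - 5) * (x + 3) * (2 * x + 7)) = -36/(17*(2*x + 7)) + 9/(8*(x + 3)) - 9/(136*(x - 5))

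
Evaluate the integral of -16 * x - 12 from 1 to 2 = -36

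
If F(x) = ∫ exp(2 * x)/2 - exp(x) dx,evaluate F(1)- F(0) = -1/4 + (-1 + E/2)^2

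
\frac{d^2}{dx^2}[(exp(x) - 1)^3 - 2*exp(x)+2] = 9*exp(3*x) - 12*exp(2*x) + exp(x)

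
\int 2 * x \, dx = x^2 + C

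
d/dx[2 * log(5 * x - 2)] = 10/(5*x - 2)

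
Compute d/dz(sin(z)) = cos(z)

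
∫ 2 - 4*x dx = -2*x^2 + 2*x + C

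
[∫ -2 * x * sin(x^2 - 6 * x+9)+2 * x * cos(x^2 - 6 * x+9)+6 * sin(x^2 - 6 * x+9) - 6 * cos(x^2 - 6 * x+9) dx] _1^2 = cos(1) - cos(4) - sin(4) + sin(1)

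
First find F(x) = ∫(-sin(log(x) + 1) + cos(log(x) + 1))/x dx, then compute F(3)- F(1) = sqrt(2)*(-sin(pi/4 + 1) + sin(pi/4 + 1 + log(3)))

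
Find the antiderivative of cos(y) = sin(y) + C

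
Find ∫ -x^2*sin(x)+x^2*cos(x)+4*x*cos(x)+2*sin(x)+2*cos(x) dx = sqrt(2)*x*(x + 2)*sin(x + pi/4) + C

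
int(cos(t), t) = sin(t) + C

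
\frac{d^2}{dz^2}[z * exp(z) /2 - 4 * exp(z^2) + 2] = -16*z^2*exp(z^2) + z*exp(z)/2 + exp(z) - 8*exp(z^2)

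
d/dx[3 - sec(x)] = -tan(x)*sec(x)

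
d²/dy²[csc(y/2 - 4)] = cot(y/2 - 4)^2*csc(y/2 - 4)/2 + csc(y/2 - 4)/4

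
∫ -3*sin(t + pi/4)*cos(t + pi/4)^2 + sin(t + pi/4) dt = -(sin(2*t) + 1)*cos(t + pi/4)/2 + C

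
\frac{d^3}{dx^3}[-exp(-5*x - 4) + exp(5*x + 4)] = (125*exp(10*x + 8) + 125)*exp(-5*x - 4)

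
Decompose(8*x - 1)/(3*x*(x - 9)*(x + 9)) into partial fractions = -73/(486*(x + 9)) + 71/(486*(x - 9)) + 1/(243*x)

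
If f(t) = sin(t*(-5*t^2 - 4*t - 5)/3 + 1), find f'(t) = -(5*t^2 + 8*t/3 + 5/3)*cos(5*t^3/3 + 4*t^2/3 + 5*t/3 - 1)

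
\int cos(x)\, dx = sin(x) + C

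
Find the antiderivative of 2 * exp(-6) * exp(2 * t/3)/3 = exp(2*t/3 - 6) + C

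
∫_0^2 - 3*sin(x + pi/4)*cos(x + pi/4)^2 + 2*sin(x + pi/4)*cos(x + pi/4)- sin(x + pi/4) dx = -3*sqrt(2)/4 + cos(pi/4 + 2) + cos(pi/4 + 2)^3 + sin(4)/2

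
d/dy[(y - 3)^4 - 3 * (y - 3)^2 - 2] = 4*y^3 - 36*y^2 + 102*y - 90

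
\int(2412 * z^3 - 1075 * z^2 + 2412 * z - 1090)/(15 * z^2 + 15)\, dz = 402*z^2/5 - 215*z/3 + acot(z) + C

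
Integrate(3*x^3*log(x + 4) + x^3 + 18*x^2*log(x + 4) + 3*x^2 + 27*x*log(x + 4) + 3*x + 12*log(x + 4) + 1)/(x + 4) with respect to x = (x + 1)^3*log(x + 4) + C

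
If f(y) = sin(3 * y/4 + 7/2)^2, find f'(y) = 3*sin(3*y/2 + 7)/4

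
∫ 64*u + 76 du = 32*u^2 + 76*u + C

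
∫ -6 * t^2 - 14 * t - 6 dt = -2*t^3 - 7*t^2 - 6*t + C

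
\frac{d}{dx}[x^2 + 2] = 2*x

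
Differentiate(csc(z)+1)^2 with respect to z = -2*(1 + 1/sin(z))*cos(z)/sin(z)^2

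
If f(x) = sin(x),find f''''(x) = sin(x)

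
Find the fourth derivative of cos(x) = cos(x)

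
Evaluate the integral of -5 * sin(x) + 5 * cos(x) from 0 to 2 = -5 + 5*cos(2) + 5*sin(2)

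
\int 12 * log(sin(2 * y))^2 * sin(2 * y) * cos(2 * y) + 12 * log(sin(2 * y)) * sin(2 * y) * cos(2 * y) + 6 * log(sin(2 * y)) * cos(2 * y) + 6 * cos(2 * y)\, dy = 3*(log(sin(2*y))*sin(2*y) + 1)*log(sin(2*y))*sin(2*y) + C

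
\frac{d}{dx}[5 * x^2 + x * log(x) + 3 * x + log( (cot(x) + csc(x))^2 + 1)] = (20*x*sin(x) + 10*x*sin(2*x) + 2*log(x)*sin(x) + log(x)*sin(2*x) + 8*sin(x) + 4*sin(2*x) - 4*cos(x) - cos(2*x) - 3)/(2*sin(x) + sin(2*x))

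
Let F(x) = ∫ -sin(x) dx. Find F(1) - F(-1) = 0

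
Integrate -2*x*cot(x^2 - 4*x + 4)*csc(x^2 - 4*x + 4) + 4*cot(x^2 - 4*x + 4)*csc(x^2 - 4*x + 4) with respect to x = csc((x - 2)^2) + C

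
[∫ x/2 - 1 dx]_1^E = -1/4 + (-1 + E/2)^2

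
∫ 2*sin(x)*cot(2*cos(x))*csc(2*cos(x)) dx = csc(2*cos(x)) + C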